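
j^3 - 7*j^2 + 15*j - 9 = (j - 3)^2*(j - 1)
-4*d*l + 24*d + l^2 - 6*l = (-4*d + l)*(l - 6)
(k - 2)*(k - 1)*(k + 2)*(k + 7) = k^4 + 6*k^3 - 11*k^2 - 24*k + 28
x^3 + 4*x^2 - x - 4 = (x - 1)*(x + 1)*(x + 4)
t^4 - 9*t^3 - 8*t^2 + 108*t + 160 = (t - 8)*(t - 5)*(t + 2)^2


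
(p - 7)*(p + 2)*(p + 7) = p^3 + 2*p^2 - 49*p - 98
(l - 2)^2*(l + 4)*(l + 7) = l^4 + 7*l^3 - 12*l^2 - 68*l + 112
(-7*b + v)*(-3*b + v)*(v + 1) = 21*b^2*v + 21*b^2 - 10*b*v^2 - 10*b*v + v^3 + v^2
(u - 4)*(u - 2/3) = u^2 - 14*u/3 + 8/3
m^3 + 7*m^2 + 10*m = m*(m + 2)*(m + 5)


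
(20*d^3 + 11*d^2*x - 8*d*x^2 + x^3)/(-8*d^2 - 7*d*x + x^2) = (20*d^2 - 9*d*x + x^2)/(-8*d + x)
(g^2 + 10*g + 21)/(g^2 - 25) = (g^2 + 10*g + 21)/(g^2 - 25)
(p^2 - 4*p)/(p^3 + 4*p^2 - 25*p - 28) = p/(p^2 + 8*p + 7)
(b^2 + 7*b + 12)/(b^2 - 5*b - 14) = (b^2 + 7*b + 12)/(b^2 - 5*b - 14)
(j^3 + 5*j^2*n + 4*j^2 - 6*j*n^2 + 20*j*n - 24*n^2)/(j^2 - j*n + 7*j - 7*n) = (j^2 + 6*j*n + 4*j + 24*n)/(j + 7)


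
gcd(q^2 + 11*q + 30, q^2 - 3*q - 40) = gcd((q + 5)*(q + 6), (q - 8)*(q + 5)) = q + 5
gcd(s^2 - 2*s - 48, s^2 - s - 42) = s + 6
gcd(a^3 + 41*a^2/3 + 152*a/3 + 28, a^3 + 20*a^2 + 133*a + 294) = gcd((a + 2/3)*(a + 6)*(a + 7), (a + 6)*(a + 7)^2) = a^2 + 13*a + 42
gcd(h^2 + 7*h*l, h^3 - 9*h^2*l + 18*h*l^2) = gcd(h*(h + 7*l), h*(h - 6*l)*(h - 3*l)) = h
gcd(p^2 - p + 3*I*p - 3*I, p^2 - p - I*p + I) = p - 1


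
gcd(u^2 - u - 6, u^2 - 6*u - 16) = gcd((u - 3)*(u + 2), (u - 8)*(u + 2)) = u + 2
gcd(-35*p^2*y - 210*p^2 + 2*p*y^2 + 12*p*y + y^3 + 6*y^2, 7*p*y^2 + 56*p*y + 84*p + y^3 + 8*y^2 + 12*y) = 7*p*y + 42*p + y^2 + 6*y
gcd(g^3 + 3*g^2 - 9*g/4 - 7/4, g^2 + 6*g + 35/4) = g + 7/2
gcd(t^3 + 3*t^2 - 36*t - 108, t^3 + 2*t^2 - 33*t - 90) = t^2 - 3*t - 18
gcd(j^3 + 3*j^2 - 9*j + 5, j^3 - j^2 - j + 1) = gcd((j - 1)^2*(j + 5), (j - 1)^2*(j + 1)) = j^2 - 2*j + 1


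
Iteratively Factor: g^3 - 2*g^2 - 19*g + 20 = (g + 4)*(g^2 - 6*g + 5) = (g - 5)*(g + 4)*(g - 1)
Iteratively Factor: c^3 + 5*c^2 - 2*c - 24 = (c + 3)*(c^2 + 2*c - 8) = (c + 3)*(c + 4)*(c - 2)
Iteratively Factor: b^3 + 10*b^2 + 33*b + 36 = (b + 4)*(b^2 + 6*b + 9) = (b + 3)*(b + 4)*(b + 3)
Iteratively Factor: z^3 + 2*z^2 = (z)*(z^2 + 2*z) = z*(z + 2)*(z)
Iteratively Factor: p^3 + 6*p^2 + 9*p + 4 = (p + 1)*(p^2 + 5*p + 4) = (p + 1)^2*(p + 4)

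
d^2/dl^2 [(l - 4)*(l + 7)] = 2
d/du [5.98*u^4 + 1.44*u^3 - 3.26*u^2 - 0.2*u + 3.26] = 23.92*u^3 + 4.32*u^2 - 6.52*u - 0.2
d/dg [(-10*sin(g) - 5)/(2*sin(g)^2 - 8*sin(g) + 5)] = 10*(2*sin(g) - cos(2*g) - 8)*cos(g)/(-8*sin(g) - cos(2*g) + 6)^2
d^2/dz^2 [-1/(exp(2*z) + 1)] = 4*(1 - exp(2*z))*exp(2*z)/(exp(2*z) + 1)^3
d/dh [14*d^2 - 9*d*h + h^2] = -9*d + 2*h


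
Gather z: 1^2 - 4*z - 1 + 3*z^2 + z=3*z^2 - 3*z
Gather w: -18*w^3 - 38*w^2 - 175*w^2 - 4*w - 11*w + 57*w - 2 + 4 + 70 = -18*w^3 - 213*w^2 + 42*w + 72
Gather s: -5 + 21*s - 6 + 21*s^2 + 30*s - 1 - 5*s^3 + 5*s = -5*s^3 + 21*s^2 + 56*s - 12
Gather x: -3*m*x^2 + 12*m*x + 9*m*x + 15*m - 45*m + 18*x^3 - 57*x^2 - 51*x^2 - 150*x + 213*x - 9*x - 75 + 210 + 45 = -30*m + 18*x^3 + x^2*(-3*m - 108) + x*(21*m + 54) + 180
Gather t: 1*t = t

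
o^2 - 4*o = o*(o - 4)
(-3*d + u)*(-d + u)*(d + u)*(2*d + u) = 6*d^4 + d^3*u - 7*d^2*u^2 - d*u^3 + u^4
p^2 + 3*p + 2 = (p + 1)*(p + 2)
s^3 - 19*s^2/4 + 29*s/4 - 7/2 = (s - 2)*(s - 7/4)*(s - 1)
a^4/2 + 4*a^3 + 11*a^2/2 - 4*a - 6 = (a/2 + 1)*(a - 1)*(a + 1)*(a + 6)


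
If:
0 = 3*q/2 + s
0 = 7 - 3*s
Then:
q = -14/9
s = 7/3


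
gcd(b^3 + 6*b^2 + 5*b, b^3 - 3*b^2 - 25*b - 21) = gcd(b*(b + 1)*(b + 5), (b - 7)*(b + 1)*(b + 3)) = b + 1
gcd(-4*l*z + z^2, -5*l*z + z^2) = z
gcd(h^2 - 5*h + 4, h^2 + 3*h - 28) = h - 4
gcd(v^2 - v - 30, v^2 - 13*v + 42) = v - 6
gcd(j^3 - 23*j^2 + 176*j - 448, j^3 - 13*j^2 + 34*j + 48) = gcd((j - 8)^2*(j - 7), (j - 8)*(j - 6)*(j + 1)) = j - 8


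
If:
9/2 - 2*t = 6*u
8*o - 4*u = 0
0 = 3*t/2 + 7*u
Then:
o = -27/40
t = 63/10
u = -27/20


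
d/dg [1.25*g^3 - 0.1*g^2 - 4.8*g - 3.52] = 3.75*g^2 - 0.2*g - 4.8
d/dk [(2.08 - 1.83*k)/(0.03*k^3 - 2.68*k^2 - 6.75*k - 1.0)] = (0.1098*k^3 - 5.0916*k^2 + 11.1488*k + 15.87)/(0.0009*k^6 - 0.1608*k^5 + 6.7774*k^4 + 36.12*k^3 + 50.9225*k^2 + 13.5*k + 1.0)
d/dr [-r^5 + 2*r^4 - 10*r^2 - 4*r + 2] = -5*r^4 + 8*r^3 - 20*r - 4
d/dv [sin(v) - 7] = cos(v)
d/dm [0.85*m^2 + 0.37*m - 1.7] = 1.7*m + 0.37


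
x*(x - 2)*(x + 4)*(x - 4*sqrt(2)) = x^4 - 4*sqrt(2)*x^3 + 2*x^3 - 8*sqrt(2)*x^2 - 8*x^2 + 32*sqrt(2)*x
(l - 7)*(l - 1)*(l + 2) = l^3 - 6*l^2 - 9*l + 14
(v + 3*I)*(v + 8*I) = v^2 + 11*I*v - 24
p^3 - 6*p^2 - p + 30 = (p - 5)*(p - 3)*(p + 2)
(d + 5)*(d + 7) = d^2 + 12*d + 35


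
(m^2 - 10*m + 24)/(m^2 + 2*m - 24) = (m - 6)/(m + 6)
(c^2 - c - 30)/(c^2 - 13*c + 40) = (c^2 - c - 30)/(c^2 - 13*c + 40)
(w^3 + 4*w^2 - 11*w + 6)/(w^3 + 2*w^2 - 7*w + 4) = (w + 6)/(w + 4)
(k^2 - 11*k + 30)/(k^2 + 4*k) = (k^2 - 11*k + 30)/(k*(k + 4))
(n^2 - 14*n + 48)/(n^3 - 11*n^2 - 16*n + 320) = (n - 6)/(n^2 - 3*n - 40)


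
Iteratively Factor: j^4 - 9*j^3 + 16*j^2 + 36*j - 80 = (j + 2)*(j^3 - 11*j^2 + 38*j - 40) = (j - 5)*(j + 2)*(j^2 - 6*j + 8) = (j - 5)*(j - 4)*(j + 2)*(j - 2)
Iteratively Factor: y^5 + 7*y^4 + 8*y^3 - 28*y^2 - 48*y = (y + 4)*(y^4 + 3*y^3 - 4*y^2 - 12*y) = (y - 2)*(y + 4)*(y^3 + 5*y^2 + 6*y) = y*(y - 2)*(y + 4)*(y^2 + 5*y + 6) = y*(y - 2)*(y + 3)*(y + 4)*(y + 2)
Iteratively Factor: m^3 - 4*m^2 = (m)*(m^2 - 4*m) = m*(m - 4)*(m)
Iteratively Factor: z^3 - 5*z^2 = (z - 5)*(z^2) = z*(z - 5)*(z)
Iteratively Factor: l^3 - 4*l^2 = (l)*(l^2 - 4*l) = l^2*(l - 4)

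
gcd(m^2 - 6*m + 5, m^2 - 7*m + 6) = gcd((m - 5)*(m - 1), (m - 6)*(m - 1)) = m - 1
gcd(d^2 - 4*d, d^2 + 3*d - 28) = d - 4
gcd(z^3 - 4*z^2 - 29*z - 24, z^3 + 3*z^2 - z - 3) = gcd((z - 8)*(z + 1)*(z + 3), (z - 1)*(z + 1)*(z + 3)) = z^2 + 4*z + 3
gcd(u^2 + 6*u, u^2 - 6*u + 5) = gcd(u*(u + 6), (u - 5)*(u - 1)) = 1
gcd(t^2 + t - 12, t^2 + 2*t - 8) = t + 4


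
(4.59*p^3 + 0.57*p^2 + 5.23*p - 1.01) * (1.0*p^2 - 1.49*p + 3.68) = 4.59*p^5 - 6.2691*p^4 + 21.2719*p^3 - 6.7051*p^2 + 20.7513*p - 3.7168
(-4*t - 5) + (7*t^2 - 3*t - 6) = 7*t^2 - 7*t - 11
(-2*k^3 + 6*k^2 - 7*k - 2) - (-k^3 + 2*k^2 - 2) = -k^3 + 4*k^2 - 7*k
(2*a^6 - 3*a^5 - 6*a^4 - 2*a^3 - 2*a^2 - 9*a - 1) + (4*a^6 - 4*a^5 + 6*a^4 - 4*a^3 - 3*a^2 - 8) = 6*a^6 - 7*a^5 - 6*a^3 - 5*a^2 - 9*a - 9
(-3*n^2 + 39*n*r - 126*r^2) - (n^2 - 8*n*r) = -4*n^2 + 47*n*r - 126*r^2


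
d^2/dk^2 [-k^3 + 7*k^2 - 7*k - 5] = 14 - 6*k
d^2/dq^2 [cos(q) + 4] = -cos(q)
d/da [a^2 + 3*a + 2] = 2*a + 3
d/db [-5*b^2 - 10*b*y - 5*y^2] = -10*b - 10*y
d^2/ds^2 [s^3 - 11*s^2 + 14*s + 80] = 6*s - 22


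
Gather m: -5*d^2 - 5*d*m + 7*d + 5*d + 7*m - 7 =-5*d^2 + 12*d + m*(7 - 5*d) - 7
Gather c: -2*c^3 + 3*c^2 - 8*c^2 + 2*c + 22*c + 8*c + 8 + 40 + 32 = -2*c^3 - 5*c^2 + 32*c + 80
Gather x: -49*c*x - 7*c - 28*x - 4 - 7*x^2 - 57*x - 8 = -7*c - 7*x^2 + x*(-49*c - 85) - 12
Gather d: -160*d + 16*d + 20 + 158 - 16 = 162 - 144*d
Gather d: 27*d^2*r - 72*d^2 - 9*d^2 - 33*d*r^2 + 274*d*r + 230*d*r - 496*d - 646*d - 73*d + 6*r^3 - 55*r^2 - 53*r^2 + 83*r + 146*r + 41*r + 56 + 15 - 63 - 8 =d^2*(27*r - 81) + d*(-33*r^2 + 504*r - 1215) + 6*r^3 - 108*r^2 + 270*r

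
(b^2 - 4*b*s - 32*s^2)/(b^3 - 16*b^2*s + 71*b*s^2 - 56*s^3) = (b + 4*s)/(b^2 - 8*b*s + 7*s^2)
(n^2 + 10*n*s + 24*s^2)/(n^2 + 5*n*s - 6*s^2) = (-n - 4*s)/(-n + s)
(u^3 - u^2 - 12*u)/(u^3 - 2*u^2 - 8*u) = (u + 3)/(u + 2)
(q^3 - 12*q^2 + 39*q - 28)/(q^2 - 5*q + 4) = q - 7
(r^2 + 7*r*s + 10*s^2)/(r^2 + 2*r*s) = (r + 5*s)/r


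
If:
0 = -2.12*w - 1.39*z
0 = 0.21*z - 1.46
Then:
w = -4.56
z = 6.95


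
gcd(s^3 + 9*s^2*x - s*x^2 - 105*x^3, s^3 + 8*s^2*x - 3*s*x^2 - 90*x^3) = -s^2 - 2*s*x + 15*x^2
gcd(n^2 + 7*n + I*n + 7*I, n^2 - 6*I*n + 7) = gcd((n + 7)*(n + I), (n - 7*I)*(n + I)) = n + I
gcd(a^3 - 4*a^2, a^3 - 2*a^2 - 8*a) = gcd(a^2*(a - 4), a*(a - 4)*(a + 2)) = a^2 - 4*a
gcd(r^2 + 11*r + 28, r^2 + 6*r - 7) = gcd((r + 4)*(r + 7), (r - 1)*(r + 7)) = r + 7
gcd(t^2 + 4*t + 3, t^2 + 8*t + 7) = t + 1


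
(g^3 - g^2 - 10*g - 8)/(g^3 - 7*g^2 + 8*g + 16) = (g + 2)/(g - 4)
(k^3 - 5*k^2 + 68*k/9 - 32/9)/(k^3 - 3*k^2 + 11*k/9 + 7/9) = (9*k^2 - 36*k + 32)/(9*k^2 - 18*k - 7)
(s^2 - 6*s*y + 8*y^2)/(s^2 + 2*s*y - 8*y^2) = (s - 4*y)/(s + 4*y)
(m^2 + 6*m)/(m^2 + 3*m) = (m + 6)/(m + 3)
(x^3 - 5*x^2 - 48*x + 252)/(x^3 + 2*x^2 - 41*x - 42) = (x - 6)/(x + 1)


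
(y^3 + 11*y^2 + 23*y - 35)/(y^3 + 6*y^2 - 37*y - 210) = (y - 1)/(y - 6)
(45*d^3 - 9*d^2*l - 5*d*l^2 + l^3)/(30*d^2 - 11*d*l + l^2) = (9*d^2 - l^2)/(6*d - l)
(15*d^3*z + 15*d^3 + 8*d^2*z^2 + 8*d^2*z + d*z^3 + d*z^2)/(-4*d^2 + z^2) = d*(15*d^2*z + 15*d^2 + 8*d*z^2 + 8*d*z + z^3 + z^2)/(-4*d^2 + z^2)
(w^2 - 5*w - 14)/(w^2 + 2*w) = (w - 7)/w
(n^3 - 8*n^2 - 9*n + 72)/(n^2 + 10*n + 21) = (n^2 - 11*n + 24)/(n + 7)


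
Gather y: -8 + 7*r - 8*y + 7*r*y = 7*r + y*(7*r - 8) - 8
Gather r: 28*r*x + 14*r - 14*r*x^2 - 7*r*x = r*(-14*x^2 + 21*x + 14)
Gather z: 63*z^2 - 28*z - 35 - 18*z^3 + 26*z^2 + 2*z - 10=-18*z^3 + 89*z^2 - 26*z - 45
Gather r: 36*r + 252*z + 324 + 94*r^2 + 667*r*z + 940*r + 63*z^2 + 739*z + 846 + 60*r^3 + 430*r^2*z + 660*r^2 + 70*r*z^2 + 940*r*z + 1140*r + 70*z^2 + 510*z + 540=60*r^3 + r^2*(430*z + 754) + r*(70*z^2 + 1607*z + 2116) + 133*z^2 + 1501*z + 1710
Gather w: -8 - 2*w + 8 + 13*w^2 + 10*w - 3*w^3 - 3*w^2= -3*w^3 + 10*w^2 + 8*w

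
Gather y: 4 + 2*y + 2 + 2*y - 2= 4*y + 4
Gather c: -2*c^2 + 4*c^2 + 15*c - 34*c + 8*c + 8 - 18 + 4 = 2*c^2 - 11*c - 6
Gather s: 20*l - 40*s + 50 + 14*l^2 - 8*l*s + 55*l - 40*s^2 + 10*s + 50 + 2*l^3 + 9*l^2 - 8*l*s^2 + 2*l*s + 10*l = 2*l^3 + 23*l^2 + 85*l + s^2*(-8*l - 40) + s*(-6*l - 30) + 100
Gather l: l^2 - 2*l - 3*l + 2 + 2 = l^2 - 5*l + 4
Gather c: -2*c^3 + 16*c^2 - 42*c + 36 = -2*c^3 + 16*c^2 - 42*c + 36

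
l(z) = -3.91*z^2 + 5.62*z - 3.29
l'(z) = 5.62 - 7.82*z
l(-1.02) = -13.09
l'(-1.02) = 13.60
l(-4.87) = -123.39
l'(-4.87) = 43.70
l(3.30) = -27.32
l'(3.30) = -20.19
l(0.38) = -1.72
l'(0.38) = 2.65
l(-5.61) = -157.87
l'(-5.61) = 49.49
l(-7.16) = -243.98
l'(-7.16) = 61.61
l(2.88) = -19.54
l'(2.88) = -16.90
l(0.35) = -1.80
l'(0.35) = 2.88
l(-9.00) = -370.58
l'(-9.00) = 76.00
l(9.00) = -269.42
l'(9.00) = -64.76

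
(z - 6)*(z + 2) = z^2 - 4*z - 12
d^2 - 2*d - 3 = (d - 3)*(d + 1)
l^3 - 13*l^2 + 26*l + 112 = (l - 8)*(l - 7)*(l + 2)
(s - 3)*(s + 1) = s^2 - 2*s - 3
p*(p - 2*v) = p^2 - 2*p*v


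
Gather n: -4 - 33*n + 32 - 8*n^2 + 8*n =-8*n^2 - 25*n + 28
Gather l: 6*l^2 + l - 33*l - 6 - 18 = 6*l^2 - 32*l - 24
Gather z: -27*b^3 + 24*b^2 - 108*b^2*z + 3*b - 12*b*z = -27*b^3 + 24*b^2 + 3*b + z*(-108*b^2 - 12*b)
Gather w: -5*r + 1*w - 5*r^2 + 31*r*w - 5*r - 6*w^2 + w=-5*r^2 - 10*r - 6*w^2 + w*(31*r + 2)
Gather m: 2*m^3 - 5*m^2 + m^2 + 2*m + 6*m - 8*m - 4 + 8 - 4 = 2*m^3 - 4*m^2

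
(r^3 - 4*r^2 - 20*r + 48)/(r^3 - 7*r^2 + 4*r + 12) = (r + 4)/(r + 1)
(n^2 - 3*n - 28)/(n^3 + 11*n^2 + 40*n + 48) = (n - 7)/(n^2 + 7*n + 12)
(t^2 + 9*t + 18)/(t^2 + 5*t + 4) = (t^2 + 9*t + 18)/(t^2 + 5*t + 4)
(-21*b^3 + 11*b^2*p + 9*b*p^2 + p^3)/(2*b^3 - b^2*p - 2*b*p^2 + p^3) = (21*b^2 + 10*b*p + p^2)/(-2*b^2 - b*p + p^2)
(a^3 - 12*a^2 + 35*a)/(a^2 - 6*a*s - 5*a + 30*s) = a*(7 - a)/(-a + 6*s)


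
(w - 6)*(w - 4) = w^2 - 10*w + 24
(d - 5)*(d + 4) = d^2 - d - 20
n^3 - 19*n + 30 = (n - 3)*(n - 2)*(n + 5)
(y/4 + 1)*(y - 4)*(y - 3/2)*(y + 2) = y^4/4 + y^3/8 - 19*y^2/4 - 2*y + 12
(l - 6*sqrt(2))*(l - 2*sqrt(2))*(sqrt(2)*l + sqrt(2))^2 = 2*l^4 - 16*sqrt(2)*l^3 + 4*l^3 - 32*sqrt(2)*l^2 + 50*l^2 - 16*sqrt(2)*l + 96*l + 48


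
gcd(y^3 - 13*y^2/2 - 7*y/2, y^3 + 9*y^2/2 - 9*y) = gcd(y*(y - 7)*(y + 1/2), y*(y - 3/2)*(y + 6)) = y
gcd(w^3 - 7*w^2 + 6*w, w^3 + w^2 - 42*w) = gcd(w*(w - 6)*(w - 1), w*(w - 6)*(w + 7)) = w^2 - 6*w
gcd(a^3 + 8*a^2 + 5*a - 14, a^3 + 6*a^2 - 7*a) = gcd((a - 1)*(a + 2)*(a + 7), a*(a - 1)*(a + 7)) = a^2 + 6*a - 7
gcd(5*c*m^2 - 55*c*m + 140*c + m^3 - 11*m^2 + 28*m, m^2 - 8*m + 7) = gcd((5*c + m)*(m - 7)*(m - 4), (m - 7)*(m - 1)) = m - 7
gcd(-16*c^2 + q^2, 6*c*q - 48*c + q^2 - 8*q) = 1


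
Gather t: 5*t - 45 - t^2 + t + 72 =-t^2 + 6*t + 27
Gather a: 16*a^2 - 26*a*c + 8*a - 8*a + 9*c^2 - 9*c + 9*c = 16*a^2 - 26*a*c + 9*c^2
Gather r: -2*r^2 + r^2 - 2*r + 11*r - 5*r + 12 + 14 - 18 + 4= -r^2 + 4*r + 12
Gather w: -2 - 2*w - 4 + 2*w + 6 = 0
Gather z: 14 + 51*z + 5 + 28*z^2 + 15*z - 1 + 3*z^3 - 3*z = 3*z^3 + 28*z^2 + 63*z + 18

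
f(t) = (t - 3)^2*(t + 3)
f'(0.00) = -9.00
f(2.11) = 4.05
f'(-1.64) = 8.91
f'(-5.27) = 105.94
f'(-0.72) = -3.12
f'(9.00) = 180.00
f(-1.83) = 27.29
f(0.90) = 17.20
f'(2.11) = -8.30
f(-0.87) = 31.90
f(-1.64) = 29.28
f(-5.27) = -155.25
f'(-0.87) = -1.51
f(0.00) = 27.00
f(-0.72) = 31.55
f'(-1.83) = 12.03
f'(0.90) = -11.97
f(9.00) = 432.00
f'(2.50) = -5.25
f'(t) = (t - 3)^2 + (t + 3)*(2*t - 6) = 3*(t - 3)*(t + 1)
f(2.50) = 1.38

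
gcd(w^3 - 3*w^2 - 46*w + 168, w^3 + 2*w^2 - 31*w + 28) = w^2 + 3*w - 28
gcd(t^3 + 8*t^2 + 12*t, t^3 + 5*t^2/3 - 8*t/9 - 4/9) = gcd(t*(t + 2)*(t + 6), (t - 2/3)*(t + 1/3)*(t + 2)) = t + 2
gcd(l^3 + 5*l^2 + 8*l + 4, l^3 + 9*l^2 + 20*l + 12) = l^2 + 3*l + 2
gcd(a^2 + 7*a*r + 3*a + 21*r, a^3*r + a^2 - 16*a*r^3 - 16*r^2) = 1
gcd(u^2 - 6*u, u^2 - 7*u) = u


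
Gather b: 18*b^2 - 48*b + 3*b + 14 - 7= 18*b^2 - 45*b + 7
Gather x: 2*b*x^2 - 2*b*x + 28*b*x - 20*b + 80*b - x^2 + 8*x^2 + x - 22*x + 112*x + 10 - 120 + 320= 60*b + x^2*(2*b + 7) + x*(26*b + 91) + 210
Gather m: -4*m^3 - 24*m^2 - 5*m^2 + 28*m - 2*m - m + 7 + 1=-4*m^3 - 29*m^2 + 25*m + 8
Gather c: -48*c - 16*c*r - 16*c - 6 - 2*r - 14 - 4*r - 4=c*(-16*r - 64) - 6*r - 24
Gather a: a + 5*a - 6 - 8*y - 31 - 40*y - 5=6*a - 48*y - 42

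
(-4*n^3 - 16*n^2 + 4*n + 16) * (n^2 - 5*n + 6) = -4*n^5 + 4*n^4 + 60*n^3 - 100*n^2 - 56*n + 96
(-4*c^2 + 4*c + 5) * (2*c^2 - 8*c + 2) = -8*c^4 + 40*c^3 - 30*c^2 - 32*c + 10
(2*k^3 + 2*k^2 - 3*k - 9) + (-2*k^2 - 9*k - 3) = 2*k^3 - 12*k - 12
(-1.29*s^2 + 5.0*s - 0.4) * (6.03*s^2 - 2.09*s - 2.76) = -7.7787*s^4 + 32.8461*s^3 - 9.3016*s^2 - 12.964*s + 1.104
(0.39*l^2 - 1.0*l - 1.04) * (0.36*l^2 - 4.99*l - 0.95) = 0.1404*l^4 - 2.3061*l^3 + 4.2451*l^2 + 6.1396*l + 0.988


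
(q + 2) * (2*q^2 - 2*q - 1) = 2*q^3 + 2*q^2 - 5*q - 2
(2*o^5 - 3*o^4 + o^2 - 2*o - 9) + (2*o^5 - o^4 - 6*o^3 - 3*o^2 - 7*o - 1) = 4*o^5 - 4*o^4 - 6*o^3 - 2*o^2 - 9*o - 10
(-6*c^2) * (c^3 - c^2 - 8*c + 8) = -6*c^5 + 6*c^4 + 48*c^3 - 48*c^2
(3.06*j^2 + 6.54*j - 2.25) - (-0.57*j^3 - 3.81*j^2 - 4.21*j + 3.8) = 0.57*j^3 + 6.87*j^2 + 10.75*j - 6.05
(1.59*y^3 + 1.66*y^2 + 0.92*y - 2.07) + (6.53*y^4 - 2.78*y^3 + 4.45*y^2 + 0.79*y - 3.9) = 6.53*y^4 - 1.19*y^3 + 6.11*y^2 + 1.71*y - 5.97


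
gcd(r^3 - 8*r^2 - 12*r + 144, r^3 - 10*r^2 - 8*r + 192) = r^2 - 2*r - 24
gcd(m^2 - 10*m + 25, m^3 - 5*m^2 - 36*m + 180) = m - 5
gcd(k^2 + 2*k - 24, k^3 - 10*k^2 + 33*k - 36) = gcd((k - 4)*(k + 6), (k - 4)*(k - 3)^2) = k - 4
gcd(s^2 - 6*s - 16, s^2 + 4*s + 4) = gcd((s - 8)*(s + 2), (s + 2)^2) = s + 2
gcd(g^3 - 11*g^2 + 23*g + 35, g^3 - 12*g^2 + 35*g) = g^2 - 12*g + 35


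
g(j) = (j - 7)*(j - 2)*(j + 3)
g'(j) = (j - 7)*(j - 2) + (j - 7)*(j + 3) + (j - 2)*(j + 3)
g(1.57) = 10.67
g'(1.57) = -24.45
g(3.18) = -27.86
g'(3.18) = -20.82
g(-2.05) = 34.82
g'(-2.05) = 24.21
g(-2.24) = 29.77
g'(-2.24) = 28.93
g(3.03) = -24.66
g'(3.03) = -21.82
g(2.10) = -2.50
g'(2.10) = -24.97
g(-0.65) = 47.64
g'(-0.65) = -3.93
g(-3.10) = -5.15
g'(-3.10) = 53.03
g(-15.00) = -4488.00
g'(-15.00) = 842.00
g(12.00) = 750.00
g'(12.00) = 275.00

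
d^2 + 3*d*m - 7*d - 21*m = (d - 7)*(d + 3*m)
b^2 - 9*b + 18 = (b - 6)*(b - 3)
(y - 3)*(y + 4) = y^2 + y - 12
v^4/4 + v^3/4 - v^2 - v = v*(v/4 + 1/4)*(v - 2)*(v + 2)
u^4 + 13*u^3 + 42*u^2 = u^2*(u + 6)*(u + 7)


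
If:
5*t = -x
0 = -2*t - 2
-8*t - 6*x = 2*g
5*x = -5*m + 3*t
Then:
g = -11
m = -28/5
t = -1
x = 5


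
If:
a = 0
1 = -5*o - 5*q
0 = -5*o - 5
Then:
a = 0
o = -1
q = 4/5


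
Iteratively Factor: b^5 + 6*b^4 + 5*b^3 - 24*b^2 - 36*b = (b + 2)*(b^4 + 4*b^3 - 3*b^2 - 18*b) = (b + 2)*(b + 3)*(b^3 + b^2 - 6*b) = (b + 2)*(b + 3)^2*(b^2 - 2*b) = (b - 2)*(b + 2)*(b + 3)^2*(b)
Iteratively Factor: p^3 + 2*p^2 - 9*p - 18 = (p + 2)*(p^2 - 9) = (p + 2)*(p + 3)*(p - 3)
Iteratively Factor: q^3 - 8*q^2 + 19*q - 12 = (q - 4)*(q^2 - 4*q + 3) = (q - 4)*(q - 3)*(q - 1)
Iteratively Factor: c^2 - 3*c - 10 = (c + 2)*(c - 5)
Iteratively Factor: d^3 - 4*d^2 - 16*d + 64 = (d + 4)*(d^2 - 8*d + 16) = (d - 4)*(d + 4)*(d - 4)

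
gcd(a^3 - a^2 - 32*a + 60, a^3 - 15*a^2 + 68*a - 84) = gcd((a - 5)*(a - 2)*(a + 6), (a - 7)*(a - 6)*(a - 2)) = a - 2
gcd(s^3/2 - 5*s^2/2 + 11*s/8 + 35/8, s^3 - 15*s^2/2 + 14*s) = s - 7/2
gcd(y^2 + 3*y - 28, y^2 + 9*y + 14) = y + 7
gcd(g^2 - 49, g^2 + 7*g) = g + 7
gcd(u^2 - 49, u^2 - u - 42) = u - 7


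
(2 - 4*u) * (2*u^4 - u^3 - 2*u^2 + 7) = -8*u^5 + 8*u^4 + 6*u^3 - 4*u^2 - 28*u + 14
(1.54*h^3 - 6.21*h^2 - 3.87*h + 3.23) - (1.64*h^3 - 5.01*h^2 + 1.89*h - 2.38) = -0.0999999999999999*h^3 - 1.2*h^2 - 5.76*h + 5.61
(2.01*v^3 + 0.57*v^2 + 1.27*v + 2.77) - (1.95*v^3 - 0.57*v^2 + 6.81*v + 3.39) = 0.0599999999999998*v^3 + 1.14*v^2 - 5.54*v - 0.62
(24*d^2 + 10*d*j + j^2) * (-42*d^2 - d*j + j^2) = -1008*d^4 - 444*d^3*j - 28*d^2*j^2 + 9*d*j^3 + j^4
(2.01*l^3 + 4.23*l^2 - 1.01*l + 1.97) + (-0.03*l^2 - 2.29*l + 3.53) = 2.01*l^3 + 4.2*l^2 - 3.3*l + 5.5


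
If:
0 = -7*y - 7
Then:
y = -1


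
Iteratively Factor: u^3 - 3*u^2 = (u - 3)*(u^2) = u*(u - 3)*(u)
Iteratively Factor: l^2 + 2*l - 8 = (l - 2)*(l + 4)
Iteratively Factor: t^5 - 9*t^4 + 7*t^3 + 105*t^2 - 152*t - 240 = (t - 4)*(t^4 - 5*t^3 - 13*t^2 + 53*t + 60) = (t - 5)*(t - 4)*(t^3 - 13*t - 12) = (t - 5)*(t - 4)*(t + 3)*(t^2 - 3*t - 4) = (t - 5)*(t - 4)*(t + 1)*(t + 3)*(t - 4)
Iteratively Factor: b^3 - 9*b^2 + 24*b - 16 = (b - 4)*(b^2 - 5*b + 4) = (b - 4)*(b - 1)*(b - 4)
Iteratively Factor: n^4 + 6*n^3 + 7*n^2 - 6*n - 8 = (n - 1)*(n^3 + 7*n^2 + 14*n + 8) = (n - 1)*(n + 4)*(n^2 + 3*n + 2) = (n - 1)*(n + 1)*(n + 4)*(n + 2)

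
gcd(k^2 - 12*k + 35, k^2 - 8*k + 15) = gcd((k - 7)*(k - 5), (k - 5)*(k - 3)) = k - 5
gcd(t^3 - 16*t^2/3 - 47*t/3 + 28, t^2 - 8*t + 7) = t - 7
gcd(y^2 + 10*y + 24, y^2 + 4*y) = y + 4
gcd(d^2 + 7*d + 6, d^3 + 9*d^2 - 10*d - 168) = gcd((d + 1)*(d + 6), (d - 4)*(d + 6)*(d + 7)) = d + 6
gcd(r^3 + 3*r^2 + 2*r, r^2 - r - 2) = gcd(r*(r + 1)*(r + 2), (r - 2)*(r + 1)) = r + 1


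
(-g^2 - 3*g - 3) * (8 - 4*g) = 4*g^3 + 4*g^2 - 12*g - 24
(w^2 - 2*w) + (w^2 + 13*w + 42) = 2*w^2 + 11*w + 42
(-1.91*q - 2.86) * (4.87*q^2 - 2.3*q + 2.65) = -9.3017*q^3 - 9.5352*q^2 + 1.5165*q - 7.579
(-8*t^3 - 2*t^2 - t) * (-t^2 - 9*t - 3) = 8*t^5 + 74*t^4 + 43*t^3 + 15*t^2 + 3*t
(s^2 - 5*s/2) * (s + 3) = s^3 + s^2/2 - 15*s/2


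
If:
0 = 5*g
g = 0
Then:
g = 0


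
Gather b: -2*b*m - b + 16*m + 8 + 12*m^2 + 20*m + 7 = b*(-2*m - 1) + 12*m^2 + 36*m + 15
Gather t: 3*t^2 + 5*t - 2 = 3*t^2 + 5*t - 2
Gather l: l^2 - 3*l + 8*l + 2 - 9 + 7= l^2 + 5*l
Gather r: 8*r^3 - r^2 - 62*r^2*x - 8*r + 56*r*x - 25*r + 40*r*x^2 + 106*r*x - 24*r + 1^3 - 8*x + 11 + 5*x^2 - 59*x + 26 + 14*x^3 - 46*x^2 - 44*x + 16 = 8*r^3 + r^2*(-62*x - 1) + r*(40*x^2 + 162*x - 57) + 14*x^3 - 41*x^2 - 111*x + 54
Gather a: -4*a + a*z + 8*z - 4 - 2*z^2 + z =a*(z - 4) - 2*z^2 + 9*z - 4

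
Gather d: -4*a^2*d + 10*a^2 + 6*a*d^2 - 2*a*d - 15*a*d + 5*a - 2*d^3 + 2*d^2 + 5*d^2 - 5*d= 10*a^2 + 5*a - 2*d^3 + d^2*(6*a + 7) + d*(-4*a^2 - 17*a - 5)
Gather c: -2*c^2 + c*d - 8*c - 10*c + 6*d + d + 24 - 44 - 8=-2*c^2 + c*(d - 18) + 7*d - 28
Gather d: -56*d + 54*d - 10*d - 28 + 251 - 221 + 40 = 42 - 12*d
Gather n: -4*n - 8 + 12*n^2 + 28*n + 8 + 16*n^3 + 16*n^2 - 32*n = 16*n^3 + 28*n^2 - 8*n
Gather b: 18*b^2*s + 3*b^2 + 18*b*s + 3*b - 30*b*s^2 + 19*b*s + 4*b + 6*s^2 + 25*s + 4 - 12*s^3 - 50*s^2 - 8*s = b^2*(18*s + 3) + b*(-30*s^2 + 37*s + 7) - 12*s^3 - 44*s^2 + 17*s + 4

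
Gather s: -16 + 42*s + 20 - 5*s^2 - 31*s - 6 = -5*s^2 + 11*s - 2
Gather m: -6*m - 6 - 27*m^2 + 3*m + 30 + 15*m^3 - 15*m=15*m^3 - 27*m^2 - 18*m + 24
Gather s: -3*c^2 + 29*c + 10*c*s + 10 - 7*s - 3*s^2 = -3*c^2 + 29*c - 3*s^2 + s*(10*c - 7) + 10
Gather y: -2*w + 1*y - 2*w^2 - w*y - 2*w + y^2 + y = -2*w^2 - 4*w + y^2 + y*(2 - w)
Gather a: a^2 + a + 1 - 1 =a^2 + a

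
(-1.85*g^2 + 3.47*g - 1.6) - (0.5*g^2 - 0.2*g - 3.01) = -2.35*g^2 + 3.67*g + 1.41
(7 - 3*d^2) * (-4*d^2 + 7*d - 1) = 12*d^4 - 21*d^3 - 25*d^2 + 49*d - 7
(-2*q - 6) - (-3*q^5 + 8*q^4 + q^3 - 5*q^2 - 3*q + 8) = 3*q^5 - 8*q^4 - q^3 + 5*q^2 + q - 14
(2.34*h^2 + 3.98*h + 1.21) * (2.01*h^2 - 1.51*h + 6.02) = 4.7034*h^4 + 4.4664*h^3 + 10.5091*h^2 + 22.1325*h + 7.2842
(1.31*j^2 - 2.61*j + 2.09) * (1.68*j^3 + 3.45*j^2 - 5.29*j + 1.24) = 2.2008*j^5 + 0.134700000000001*j^4 - 12.4232*j^3 + 22.6418*j^2 - 14.2925*j + 2.5916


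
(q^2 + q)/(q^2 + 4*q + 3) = q/(q + 3)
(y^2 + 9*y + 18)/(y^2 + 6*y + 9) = (y + 6)/(y + 3)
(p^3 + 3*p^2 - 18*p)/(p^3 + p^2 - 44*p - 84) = p*(p - 3)/(p^2 - 5*p - 14)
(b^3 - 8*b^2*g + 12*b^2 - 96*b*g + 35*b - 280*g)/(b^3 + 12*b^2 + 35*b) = (b - 8*g)/b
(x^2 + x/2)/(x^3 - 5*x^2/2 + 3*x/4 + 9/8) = 4*x/(4*x^2 - 12*x + 9)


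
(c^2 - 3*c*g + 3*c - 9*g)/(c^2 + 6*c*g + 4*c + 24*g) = (c^2 - 3*c*g + 3*c - 9*g)/(c^2 + 6*c*g + 4*c + 24*g)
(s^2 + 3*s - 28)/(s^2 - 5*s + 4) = (s + 7)/(s - 1)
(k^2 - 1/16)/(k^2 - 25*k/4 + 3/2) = (k + 1/4)/(k - 6)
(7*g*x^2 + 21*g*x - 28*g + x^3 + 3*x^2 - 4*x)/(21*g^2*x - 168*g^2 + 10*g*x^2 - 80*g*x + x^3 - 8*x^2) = (x^2 + 3*x - 4)/(3*g*x - 24*g + x^2 - 8*x)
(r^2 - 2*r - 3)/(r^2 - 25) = (r^2 - 2*r - 3)/(r^2 - 25)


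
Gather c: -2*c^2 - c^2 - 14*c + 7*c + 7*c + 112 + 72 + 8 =192 - 3*c^2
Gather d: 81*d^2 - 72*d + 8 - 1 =81*d^2 - 72*d + 7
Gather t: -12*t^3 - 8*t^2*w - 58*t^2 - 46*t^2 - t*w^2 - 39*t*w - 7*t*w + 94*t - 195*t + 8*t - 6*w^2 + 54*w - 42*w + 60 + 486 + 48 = -12*t^3 + t^2*(-8*w - 104) + t*(-w^2 - 46*w - 93) - 6*w^2 + 12*w + 594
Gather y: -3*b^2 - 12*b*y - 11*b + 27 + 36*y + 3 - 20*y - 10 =-3*b^2 - 11*b + y*(16 - 12*b) + 20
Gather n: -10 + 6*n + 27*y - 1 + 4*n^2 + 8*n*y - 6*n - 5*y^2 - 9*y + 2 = 4*n^2 + 8*n*y - 5*y^2 + 18*y - 9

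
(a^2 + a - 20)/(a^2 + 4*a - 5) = (a - 4)/(a - 1)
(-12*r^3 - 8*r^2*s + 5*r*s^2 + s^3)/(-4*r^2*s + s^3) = (6*r^2 + 7*r*s + s^2)/(s*(2*r + s))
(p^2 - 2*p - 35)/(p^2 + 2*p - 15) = (p - 7)/(p - 3)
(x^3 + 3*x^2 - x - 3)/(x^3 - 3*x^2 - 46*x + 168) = (x^3 + 3*x^2 - x - 3)/(x^3 - 3*x^2 - 46*x + 168)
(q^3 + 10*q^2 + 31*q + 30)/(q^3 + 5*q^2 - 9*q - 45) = (q + 2)/(q - 3)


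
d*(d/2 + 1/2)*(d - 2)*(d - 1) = d^4/2 - d^3 - d^2/2 + d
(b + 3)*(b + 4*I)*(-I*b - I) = -I*b^3 + 4*b^2 - 4*I*b^2 + 16*b - 3*I*b + 12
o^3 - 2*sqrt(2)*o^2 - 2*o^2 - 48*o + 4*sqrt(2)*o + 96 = (o - 2)*(o - 6*sqrt(2))*(o + 4*sqrt(2))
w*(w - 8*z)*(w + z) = w^3 - 7*w^2*z - 8*w*z^2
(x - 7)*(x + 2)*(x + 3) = x^3 - 2*x^2 - 29*x - 42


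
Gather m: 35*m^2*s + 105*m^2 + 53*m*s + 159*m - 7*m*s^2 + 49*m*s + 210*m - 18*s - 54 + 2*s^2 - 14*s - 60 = m^2*(35*s + 105) + m*(-7*s^2 + 102*s + 369) + 2*s^2 - 32*s - 114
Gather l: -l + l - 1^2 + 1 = 0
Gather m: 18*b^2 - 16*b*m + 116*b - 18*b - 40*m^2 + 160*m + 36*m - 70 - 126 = 18*b^2 + 98*b - 40*m^2 + m*(196 - 16*b) - 196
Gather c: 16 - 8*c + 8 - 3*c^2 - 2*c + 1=-3*c^2 - 10*c + 25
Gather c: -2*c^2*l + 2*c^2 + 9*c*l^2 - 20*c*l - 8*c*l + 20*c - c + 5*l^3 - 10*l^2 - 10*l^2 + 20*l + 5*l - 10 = c^2*(2 - 2*l) + c*(9*l^2 - 28*l + 19) + 5*l^3 - 20*l^2 + 25*l - 10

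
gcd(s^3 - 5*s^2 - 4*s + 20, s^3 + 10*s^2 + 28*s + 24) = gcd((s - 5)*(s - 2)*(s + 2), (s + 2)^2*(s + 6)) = s + 2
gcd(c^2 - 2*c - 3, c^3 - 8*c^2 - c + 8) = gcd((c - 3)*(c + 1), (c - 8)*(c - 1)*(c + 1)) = c + 1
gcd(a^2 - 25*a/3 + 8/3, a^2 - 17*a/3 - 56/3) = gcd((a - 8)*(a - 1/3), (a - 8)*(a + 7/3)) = a - 8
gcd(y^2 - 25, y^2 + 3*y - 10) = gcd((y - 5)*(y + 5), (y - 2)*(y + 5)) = y + 5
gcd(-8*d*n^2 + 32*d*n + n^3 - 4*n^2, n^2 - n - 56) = 1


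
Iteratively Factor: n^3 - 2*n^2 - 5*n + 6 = (n - 1)*(n^2 - n - 6) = (n - 3)*(n - 1)*(n + 2)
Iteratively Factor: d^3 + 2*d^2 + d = (d + 1)*(d^2 + d) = d*(d + 1)*(d + 1)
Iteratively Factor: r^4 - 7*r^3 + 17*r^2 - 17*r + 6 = (r - 1)*(r^3 - 6*r^2 + 11*r - 6) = (r - 1)^2*(r^2 - 5*r + 6) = (r - 2)*(r - 1)^2*(r - 3)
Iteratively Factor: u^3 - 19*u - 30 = (u + 3)*(u^2 - 3*u - 10) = (u - 5)*(u + 3)*(u + 2)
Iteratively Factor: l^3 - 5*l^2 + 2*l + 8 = (l + 1)*(l^2 - 6*l + 8) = (l - 4)*(l + 1)*(l - 2)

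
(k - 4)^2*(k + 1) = k^3 - 7*k^2 + 8*k + 16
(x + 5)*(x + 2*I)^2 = x^3 + 5*x^2 + 4*I*x^2 - 4*x + 20*I*x - 20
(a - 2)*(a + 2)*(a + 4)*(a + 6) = a^4 + 10*a^3 + 20*a^2 - 40*a - 96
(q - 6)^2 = q^2 - 12*q + 36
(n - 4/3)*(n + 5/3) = n^2 + n/3 - 20/9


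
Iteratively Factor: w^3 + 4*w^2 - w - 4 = (w + 1)*(w^2 + 3*w - 4) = (w + 1)*(w + 4)*(w - 1)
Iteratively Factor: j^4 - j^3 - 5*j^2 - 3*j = (j + 1)*(j^3 - 2*j^2 - 3*j) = (j - 3)*(j + 1)*(j^2 + j) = (j - 3)*(j + 1)^2*(j)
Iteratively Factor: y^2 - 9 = (y - 3)*(y + 3)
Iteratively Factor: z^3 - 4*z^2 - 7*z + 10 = (z - 5)*(z^2 + z - 2) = (z - 5)*(z + 2)*(z - 1)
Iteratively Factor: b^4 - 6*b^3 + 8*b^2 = (b)*(b^3 - 6*b^2 + 8*b) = b*(b - 2)*(b^2 - 4*b) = b^2*(b - 2)*(b - 4)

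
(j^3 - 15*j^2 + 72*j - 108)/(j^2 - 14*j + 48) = (j^2 - 9*j + 18)/(j - 8)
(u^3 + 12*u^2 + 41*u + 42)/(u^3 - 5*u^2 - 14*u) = (u^2 + 10*u + 21)/(u*(u - 7))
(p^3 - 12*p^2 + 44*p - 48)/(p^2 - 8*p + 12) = p - 4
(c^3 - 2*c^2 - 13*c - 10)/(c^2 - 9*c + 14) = (c^3 - 2*c^2 - 13*c - 10)/(c^2 - 9*c + 14)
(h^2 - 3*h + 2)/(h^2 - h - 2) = (h - 1)/(h + 1)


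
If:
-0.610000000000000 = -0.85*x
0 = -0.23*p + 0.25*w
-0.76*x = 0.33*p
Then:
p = -1.65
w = -1.52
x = 0.72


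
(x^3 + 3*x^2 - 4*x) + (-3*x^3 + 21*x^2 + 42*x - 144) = -2*x^3 + 24*x^2 + 38*x - 144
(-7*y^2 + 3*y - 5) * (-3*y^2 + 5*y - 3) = 21*y^4 - 44*y^3 + 51*y^2 - 34*y + 15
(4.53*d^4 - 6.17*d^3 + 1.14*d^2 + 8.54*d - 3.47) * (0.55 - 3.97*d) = -17.9841*d^5 + 26.9864*d^4 - 7.9193*d^3 - 33.2768*d^2 + 18.4729*d - 1.9085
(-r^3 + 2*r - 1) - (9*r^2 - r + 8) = -r^3 - 9*r^2 + 3*r - 9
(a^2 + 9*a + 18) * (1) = a^2 + 9*a + 18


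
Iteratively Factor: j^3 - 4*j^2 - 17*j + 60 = (j + 4)*(j^2 - 8*j + 15) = (j - 3)*(j + 4)*(j - 5)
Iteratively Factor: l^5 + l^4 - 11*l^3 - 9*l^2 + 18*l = (l - 3)*(l^4 + 4*l^3 + l^2 - 6*l) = (l - 3)*(l + 2)*(l^3 + 2*l^2 - 3*l) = (l - 3)*(l - 1)*(l + 2)*(l^2 + 3*l) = (l - 3)*(l - 1)*(l + 2)*(l + 3)*(l)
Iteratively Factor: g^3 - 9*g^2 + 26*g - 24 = (g - 4)*(g^2 - 5*g + 6) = (g - 4)*(g - 2)*(g - 3)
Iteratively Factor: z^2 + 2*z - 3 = (z - 1)*(z + 3)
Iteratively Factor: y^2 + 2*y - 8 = (y - 2)*(y + 4)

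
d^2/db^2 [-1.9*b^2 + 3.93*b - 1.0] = -3.80000000000000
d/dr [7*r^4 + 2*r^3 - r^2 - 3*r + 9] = 28*r^3 + 6*r^2 - 2*r - 3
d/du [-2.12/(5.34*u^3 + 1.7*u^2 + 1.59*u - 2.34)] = (33.9624*u^2 + 7.208*u + 3.3708)/(5.34*u^3 + 1.7*u^2 + 1.59*u - 2.34)^2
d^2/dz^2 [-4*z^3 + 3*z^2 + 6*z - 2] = 6 - 24*z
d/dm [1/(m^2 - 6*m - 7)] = 2*(3 - m)/(-m^2 + 6*m + 7)^2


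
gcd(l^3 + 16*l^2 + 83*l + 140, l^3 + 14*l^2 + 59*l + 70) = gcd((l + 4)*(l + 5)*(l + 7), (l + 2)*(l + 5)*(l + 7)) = l^2 + 12*l + 35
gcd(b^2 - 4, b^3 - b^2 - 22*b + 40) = b - 2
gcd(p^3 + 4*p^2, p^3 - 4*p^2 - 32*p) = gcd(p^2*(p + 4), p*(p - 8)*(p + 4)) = p^2 + 4*p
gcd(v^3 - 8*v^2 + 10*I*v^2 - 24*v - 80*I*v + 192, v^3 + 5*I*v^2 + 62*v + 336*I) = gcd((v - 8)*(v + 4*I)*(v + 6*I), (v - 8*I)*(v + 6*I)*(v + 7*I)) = v + 6*I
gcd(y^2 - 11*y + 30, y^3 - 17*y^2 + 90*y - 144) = y - 6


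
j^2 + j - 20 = (j - 4)*(j + 5)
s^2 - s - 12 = (s - 4)*(s + 3)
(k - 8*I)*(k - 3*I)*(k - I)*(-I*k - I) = -I*k^4 - 12*k^3 - I*k^3 - 12*k^2 + 35*I*k^2 + 24*k + 35*I*k + 24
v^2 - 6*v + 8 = (v - 4)*(v - 2)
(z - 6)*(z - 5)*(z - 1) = z^3 - 12*z^2 + 41*z - 30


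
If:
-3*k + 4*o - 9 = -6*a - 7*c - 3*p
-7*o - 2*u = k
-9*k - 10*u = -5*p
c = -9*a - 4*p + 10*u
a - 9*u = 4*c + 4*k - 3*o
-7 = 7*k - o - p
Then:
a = 83011/84345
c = 36853/84345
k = -6561/5623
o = 3293/84345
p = -101783/84345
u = 37682/84345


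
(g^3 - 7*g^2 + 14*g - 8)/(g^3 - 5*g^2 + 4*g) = (g - 2)/g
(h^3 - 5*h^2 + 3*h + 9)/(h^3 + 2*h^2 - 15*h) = (h^2 - 2*h - 3)/(h*(h + 5))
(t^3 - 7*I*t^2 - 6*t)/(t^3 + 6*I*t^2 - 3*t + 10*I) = t*(t - 6*I)/(t^2 + 7*I*t - 10)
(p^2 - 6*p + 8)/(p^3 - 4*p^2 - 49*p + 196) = (p - 2)/(p^2 - 49)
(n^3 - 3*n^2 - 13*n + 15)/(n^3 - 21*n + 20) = (n^2 - 2*n - 15)/(n^2 + n - 20)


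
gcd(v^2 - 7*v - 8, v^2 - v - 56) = v - 8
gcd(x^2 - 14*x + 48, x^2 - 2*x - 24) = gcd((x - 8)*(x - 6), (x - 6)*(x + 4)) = x - 6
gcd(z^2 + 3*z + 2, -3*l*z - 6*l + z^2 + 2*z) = z + 2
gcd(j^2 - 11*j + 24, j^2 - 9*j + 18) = j - 3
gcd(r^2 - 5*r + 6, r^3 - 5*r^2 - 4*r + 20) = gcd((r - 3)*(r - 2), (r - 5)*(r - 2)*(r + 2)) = r - 2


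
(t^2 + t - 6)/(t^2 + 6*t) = (t^2 + t - 6)/(t*(t + 6))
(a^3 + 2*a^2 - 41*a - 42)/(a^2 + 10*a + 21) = (a^2 - 5*a - 6)/(a + 3)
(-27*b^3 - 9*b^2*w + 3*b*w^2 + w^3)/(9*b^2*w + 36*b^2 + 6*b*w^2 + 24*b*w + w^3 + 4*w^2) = (-3*b + w)/(w + 4)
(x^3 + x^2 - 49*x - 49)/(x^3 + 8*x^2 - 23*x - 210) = (x^2 - 6*x - 7)/(x^2 + x - 30)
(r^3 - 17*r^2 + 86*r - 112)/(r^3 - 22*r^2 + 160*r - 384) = (r^2 - 9*r + 14)/(r^2 - 14*r + 48)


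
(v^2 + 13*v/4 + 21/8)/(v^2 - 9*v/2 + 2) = (8*v^2 + 26*v + 21)/(4*(2*v^2 - 9*v + 4))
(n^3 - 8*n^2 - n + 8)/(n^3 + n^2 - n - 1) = (n - 8)/(n + 1)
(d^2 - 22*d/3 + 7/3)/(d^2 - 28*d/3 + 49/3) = (3*d - 1)/(3*d - 7)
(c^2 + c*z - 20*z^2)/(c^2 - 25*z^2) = (-c + 4*z)/(-c + 5*z)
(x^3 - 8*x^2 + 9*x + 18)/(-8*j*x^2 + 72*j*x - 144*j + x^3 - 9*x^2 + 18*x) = (x + 1)/(-8*j + x)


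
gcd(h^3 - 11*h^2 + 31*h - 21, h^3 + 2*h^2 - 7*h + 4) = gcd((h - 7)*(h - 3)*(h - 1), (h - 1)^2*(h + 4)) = h - 1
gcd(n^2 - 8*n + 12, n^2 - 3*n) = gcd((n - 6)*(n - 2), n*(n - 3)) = 1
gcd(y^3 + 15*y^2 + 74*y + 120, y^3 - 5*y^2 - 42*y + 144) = y + 6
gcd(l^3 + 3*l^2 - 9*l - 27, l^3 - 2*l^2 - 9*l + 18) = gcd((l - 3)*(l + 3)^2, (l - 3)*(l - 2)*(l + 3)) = l^2 - 9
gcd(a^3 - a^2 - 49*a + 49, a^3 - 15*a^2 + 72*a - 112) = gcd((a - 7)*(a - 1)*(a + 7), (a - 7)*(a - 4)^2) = a - 7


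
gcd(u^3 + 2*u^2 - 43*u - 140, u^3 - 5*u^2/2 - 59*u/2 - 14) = u^2 - 3*u - 28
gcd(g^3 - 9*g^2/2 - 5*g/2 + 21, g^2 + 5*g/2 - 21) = g - 7/2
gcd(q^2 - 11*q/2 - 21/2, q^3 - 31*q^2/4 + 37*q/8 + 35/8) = q - 7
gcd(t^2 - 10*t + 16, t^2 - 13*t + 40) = t - 8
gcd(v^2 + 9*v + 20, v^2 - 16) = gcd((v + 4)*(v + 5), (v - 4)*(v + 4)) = v + 4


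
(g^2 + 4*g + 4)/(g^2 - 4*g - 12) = (g + 2)/(g - 6)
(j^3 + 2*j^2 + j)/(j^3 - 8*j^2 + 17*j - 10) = j*(j^2 + 2*j + 1)/(j^3 - 8*j^2 + 17*j - 10)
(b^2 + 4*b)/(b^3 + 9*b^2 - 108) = b*(b + 4)/(b^3 + 9*b^2 - 108)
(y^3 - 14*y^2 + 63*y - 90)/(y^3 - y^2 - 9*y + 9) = (y^2 - 11*y + 30)/(y^2 + 2*y - 3)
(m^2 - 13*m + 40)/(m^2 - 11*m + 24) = (m - 5)/(m - 3)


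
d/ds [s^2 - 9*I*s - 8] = 2*s - 9*I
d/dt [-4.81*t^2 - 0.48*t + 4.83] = -9.62*t - 0.48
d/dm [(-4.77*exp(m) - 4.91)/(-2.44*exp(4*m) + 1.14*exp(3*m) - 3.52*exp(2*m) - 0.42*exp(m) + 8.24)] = (-34.9164*exp(4*m) - 37.046*exp(3*m) + 0.00180000000000291*exp(2*m) - 34.5664*exp(m) - 41.367)*exp(m)/(5.9536*exp(8*m) - 5.5632*exp(7*m) + 18.4772*exp(6*m) - 5.976*exp(5*m) - 28.7784*exp(4*m) + 21.744*exp(3*m) - 57.8332*exp(2*m) - 6.9216*exp(m) + 67.8976)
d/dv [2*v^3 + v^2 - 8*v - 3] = 6*v^2 + 2*v - 8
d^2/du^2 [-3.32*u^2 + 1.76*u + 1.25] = -6.64000000000000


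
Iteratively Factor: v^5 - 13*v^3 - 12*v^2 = (v + 3)*(v^4 - 3*v^3 - 4*v^2) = v*(v + 3)*(v^3 - 3*v^2 - 4*v) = v^2*(v + 3)*(v^2 - 3*v - 4) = v^2*(v - 4)*(v + 3)*(v + 1)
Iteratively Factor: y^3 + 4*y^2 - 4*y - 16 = (y + 2)*(y^2 + 2*y - 8) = (y + 2)*(y + 4)*(y - 2)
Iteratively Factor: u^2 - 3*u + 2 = (u - 2)*(u - 1)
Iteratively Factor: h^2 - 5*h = (h - 5)*(h)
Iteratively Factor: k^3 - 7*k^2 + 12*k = (k)*(k^2 - 7*k + 12) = k*(k - 3)*(k - 4)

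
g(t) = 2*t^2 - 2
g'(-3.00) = -12.00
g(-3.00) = 16.00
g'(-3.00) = -12.00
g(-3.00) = 16.00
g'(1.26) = 5.04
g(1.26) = 1.18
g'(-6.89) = -27.56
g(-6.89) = 92.94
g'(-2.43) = -9.72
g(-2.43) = 9.81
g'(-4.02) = -16.08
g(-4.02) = 30.32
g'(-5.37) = -21.48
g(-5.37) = 55.67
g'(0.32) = 1.28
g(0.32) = -1.80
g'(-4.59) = -18.36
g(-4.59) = 40.14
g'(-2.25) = -9.00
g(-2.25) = 8.12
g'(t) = 4*t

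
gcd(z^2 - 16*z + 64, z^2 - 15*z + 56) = z - 8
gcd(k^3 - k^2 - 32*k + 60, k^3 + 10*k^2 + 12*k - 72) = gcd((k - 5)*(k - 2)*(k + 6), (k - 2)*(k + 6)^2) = k^2 + 4*k - 12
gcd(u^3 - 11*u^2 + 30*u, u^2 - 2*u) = u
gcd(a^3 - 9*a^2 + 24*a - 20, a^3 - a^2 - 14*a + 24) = a - 2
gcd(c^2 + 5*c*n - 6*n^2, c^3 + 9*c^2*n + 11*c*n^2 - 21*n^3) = c - n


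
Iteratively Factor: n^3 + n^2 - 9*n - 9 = (n - 3)*(n^2 + 4*n + 3) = (n - 3)*(n + 3)*(n + 1)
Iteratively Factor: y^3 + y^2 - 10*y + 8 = (y - 1)*(y^2 + 2*y - 8) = (y - 2)*(y - 1)*(y + 4)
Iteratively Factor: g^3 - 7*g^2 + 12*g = (g - 4)*(g^2 - 3*g) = (g - 4)*(g - 3)*(g)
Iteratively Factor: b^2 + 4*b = (b)*(b + 4)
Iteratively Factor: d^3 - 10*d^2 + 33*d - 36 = (d - 4)*(d^2 - 6*d + 9) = (d - 4)*(d - 3)*(d - 3)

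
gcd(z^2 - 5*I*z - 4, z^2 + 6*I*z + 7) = z - I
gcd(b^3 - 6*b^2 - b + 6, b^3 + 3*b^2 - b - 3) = b^2 - 1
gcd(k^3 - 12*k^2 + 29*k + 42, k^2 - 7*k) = k - 7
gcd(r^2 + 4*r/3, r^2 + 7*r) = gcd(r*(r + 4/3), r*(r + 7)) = r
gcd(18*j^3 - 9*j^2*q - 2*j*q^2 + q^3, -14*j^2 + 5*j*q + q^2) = -2*j + q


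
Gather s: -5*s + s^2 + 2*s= s^2 - 3*s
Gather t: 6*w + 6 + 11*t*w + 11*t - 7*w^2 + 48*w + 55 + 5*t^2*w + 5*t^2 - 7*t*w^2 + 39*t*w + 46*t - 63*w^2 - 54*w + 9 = t^2*(5*w + 5) + t*(-7*w^2 + 50*w + 57) - 70*w^2 + 70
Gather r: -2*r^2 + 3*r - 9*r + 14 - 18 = -2*r^2 - 6*r - 4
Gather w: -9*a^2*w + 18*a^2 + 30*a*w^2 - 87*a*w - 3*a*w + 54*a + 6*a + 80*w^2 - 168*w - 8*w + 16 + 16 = 18*a^2 + 60*a + w^2*(30*a + 80) + w*(-9*a^2 - 90*a - 176) + 32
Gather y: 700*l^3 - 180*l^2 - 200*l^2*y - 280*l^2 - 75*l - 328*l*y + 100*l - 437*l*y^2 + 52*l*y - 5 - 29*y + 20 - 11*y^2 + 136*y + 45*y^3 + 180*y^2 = 700*l^3 - 460*l^2 + 25*l + 45*y^3 + y^2*(169 - 437*l) + y*(-200*l^2 - 276*l + 107) + 15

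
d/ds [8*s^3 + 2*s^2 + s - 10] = 24*s^2 + 4*s + 1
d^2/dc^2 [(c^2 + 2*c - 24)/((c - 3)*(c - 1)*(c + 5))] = 2*(c^6 + 6*c^5 - 87*c^4 - 244*c^3 + 927*c^2 + 2214*c - 5841)/(c^9 + 3*c^8 - 48*c^7 - 56*c^6 + 906*c^5 - 618*c^4 - 5768*c^3 + 13680*c^2 - 11475*c + 3375)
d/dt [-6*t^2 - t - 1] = -12*t - 1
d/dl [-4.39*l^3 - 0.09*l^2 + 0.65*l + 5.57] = -13.17*l^2 - 0.18*l + 0.65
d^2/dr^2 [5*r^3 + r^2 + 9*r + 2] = 30*r + 2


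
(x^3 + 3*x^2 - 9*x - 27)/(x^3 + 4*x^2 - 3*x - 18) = (x - 3)/(x - 2)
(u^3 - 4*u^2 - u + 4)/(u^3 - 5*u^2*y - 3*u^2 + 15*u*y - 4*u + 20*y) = (1 - u)/(-u + 5*y)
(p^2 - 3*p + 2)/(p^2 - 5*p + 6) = (p - 1)/(p - 3)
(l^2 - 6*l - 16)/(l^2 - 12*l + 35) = (l^2 - 6*l - 16)/(l^2 - 12*l + 35)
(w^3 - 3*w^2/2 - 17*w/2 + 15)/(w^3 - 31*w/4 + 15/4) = 2*(w - 2)/(2*w - 1)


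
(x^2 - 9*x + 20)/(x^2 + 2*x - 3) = (x^2 - 9*x + 20)/(x^2 + 2*x - 3)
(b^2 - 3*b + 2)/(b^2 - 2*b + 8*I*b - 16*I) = (b - 1)/(b + 8*I)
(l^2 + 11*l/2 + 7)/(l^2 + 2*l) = (l + 7/2)/l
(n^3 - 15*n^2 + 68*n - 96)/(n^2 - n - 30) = (-n^3 + 15*n^2 - 68*n + 96)/(-n^2 + n + 30)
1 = 1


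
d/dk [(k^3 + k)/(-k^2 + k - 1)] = (-k^4 + 2*k^3 - 2*k^2 - 1)/(k^4 - 2*k^3 + 3*k^2 - 2*k + 1)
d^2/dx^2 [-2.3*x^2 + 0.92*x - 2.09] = -4.60000000000000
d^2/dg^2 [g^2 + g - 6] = 2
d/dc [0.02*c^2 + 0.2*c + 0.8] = 0.04*c + 0.2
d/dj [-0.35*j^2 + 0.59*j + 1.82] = 0.59 - 0.7*j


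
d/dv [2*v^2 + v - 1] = 4*v + 1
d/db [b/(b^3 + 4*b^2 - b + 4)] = 2*(-b^3 - 2*b^2 + 2)/(b^6 + 8*b^5 + 14*b^4 + 33*b^2 - 8*b + 16)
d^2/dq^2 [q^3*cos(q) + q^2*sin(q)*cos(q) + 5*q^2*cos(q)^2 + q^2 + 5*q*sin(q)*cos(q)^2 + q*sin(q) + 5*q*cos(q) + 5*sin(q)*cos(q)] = -q^3*cos(q) - 6*q^2*sin(q) - 2*q^2*sin(2*q) - 10*q^2*cos(2*q) - 9*q*sin(q)/4 - 20*q*sin(2*q) - 45*q*sin(3*q)/4 + q*cos(q) + 4*q*cos(2*q) - 10*sin(q) - 9*sin(2*q) + 9*cos(q)/2 + 5*cos(2*q) + 15*cos(3*q)/2 + 7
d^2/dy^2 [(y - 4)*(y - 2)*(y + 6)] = 6*y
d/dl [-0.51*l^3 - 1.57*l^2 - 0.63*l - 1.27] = -1.53*l^2 - 3.14*l - 0.63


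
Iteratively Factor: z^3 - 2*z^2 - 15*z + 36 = (z - 3)*(z^2 + z - 12) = (z - 3)^2*(z + 4)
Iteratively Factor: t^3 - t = (t)*(t^2 - 1) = t*(t + 1)*(t - 1)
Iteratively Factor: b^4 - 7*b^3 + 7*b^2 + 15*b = (b + 1)*(b^3 - 8*b^2 + 15*b) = (b - 3)*(b + 1)*(b^2 - 5*b) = (b - 5)*(b - 3)*(b + 1)*(b)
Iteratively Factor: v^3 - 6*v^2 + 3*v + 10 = (v - 5)*(v^2 - v - 2) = (v - 5)*(v - 2)*(v + 1)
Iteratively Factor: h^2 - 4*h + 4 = (h - 2)*(h - 2)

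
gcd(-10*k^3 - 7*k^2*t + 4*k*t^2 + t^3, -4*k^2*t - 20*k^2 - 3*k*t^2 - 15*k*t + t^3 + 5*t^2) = k + t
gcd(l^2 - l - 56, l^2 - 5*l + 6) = 1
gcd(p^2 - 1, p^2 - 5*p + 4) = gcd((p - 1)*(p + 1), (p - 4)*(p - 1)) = p - 1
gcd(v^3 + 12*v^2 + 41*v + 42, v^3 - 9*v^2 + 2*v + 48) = v + 2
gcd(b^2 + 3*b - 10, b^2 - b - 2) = b - 2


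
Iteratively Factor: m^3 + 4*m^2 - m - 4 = (m - 1)*(m^2 + 5*m + 4) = (m - 1)*(m + 1)*(m + 4)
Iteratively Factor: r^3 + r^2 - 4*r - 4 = (r + 1)*(r^2 - 4) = (r + 1)*(r + 2)*(r - 2)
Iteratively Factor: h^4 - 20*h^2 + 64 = (h + 2)*(h^3 - 2*h^2 - 16*h + 32) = (h + 2)*(h + 4)*(h^2 - 6*h + 8) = (h - 2)*(h + 2)*(h + 4)*(h - 4)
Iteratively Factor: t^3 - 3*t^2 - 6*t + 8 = (t + 2)*(t^2 - 5*t + 4) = (t - 4)*(t + 2)*(t - 1)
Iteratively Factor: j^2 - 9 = (j - 3)*(j + 3)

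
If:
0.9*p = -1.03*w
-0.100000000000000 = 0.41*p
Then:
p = -0.24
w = 0.21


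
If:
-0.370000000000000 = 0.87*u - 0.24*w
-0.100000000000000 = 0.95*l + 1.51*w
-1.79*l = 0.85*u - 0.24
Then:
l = 0.38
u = -0.51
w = -0.30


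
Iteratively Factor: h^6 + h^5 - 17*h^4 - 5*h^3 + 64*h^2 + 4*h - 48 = (h + 4)*(h^5 - 3*h^4 - 5*h^3 + 15*h^2 + 4*h - 12) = (h - 3)*(h + 4)*(h^4 - 5*h^2 + 4) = (h - 3)*(h + 2)*(h + 4)*(h^3 - 2*h^2 - h + 2) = (h - 3)*(h - 2)*(h + 2)*(h + 4)*(h^2 - 1) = (h - 3)*(h - 2)*(h - 1)*(h + 2)*(h + 4)*(h + 1)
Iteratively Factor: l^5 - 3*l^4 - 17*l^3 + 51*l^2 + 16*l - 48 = (l - 4)*(l^4 + l^3 - 13*l^2 - l + 12) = (l - 4)*(l + 4)*(l^3 - 3*l^2 - l + 3) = (l - 4)*(l + 1)*(l + 4)*(l^2 - 4*l + 3) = (l - 4)*(l - 3)*(l + 1)*(l + 4)*(l - 1)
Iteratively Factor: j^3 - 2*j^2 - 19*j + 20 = (j - 5)*(j^2 + 3*j - 4) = (j - 5)*(j - 1)*(j + 4)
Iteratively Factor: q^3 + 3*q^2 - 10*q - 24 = (q + 4)*(q^2 - q - 6) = (q - 3)*(q + 4)*(q + 2)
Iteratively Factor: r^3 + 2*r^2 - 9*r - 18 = (r + 2)*(r^2 - 9) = (r - 3)*(r + 2)*(r + 3)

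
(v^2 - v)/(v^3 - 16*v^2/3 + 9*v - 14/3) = 3*v/(3*v^2 - 13*v + 14)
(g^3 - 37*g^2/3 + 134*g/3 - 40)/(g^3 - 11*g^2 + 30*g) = (g - 4/3)/g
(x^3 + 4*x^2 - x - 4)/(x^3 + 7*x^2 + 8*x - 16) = (x + 1)/(x + 4)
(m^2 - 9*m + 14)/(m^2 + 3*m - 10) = (m - 7)/(m + 5)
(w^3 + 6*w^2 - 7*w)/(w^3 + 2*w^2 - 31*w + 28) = w/(w - 4)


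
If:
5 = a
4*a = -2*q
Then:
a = 5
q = -10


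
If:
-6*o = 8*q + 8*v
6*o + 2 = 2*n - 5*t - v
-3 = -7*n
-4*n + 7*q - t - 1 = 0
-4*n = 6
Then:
No Solution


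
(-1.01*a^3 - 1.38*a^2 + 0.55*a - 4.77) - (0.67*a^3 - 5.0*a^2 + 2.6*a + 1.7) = -1.68*a^3 + 3.62*a^2 - 2.05*a - 6.47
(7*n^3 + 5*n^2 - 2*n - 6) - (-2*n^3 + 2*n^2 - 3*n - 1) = 9*n^3 + 3*n^2 + n - 5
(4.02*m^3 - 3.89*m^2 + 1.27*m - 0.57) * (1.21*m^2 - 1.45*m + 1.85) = 4.8642*m^5 - 10.5359*m^4 + 14.6142*m^3 - 9.7277*m^2 + 3.176*m - 1.0545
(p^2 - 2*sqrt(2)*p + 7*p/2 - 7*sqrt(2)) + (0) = p^2 - 2*sqrt(2)*p + 7*p/2 - 7*sqrt(2)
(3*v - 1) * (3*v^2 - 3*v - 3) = 9*v^3 - 12*v^2 - 6*v + 3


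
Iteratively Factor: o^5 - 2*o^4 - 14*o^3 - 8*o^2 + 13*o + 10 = (o - 1)*(o^4 - o^3 - 15*o^2 - 23*o - 10) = (o - 5)*(o - 1)*(o^3 + 4*o^2 + 5*o + 2) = (o - 5)*(o - 1)*(o + 1)*(o^2 + 3*o + 2) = (o - 5)*(o - 1)*(o + 1)*(o + 2)*(o + 1)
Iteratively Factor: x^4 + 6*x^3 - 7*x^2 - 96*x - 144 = (x - 4)*(x^3 + 10*x^2 + 33*x + 36) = (x - 4)*(x + 3)*(x^2 + 7*x + 12) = (x - 4)*(x + 3)^2*(x + 4)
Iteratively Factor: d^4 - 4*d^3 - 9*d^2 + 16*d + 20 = (d + 2)*(d^3 - 6*d^2 + 3*d + 10) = (d + 1)*(d + 2)*(d^2 - 7*d + 10) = (d - 2)*(d + 1)*(d + 2)*(d - 5)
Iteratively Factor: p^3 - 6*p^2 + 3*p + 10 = (p - 2)*(p^2 - 4*p - 5) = (p - 2)*(p + 1)*(p - 5)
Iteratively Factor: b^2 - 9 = (b - 3)*(b + 3)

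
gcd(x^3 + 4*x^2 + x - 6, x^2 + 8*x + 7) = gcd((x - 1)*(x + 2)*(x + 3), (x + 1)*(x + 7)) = 1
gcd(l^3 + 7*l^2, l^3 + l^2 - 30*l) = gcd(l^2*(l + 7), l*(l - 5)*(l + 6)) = l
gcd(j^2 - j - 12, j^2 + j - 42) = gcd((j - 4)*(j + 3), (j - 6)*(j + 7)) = 1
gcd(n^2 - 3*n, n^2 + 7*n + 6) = 1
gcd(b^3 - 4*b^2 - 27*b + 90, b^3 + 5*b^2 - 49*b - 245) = b + 5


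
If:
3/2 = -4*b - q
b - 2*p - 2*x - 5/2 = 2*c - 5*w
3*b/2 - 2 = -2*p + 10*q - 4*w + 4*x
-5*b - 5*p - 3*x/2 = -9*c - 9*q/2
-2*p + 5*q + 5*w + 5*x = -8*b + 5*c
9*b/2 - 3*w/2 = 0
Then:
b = -2953/18095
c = -13099/18095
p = -139883/72380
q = -30661/36190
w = -8859/18095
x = 261/2585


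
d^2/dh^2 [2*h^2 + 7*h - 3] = 4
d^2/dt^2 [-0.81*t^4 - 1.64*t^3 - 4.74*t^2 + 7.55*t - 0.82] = -9.72*t^2 - 9.84*t - 9.48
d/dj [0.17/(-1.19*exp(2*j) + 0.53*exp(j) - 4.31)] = (0.4046*exp(j) - 0.0901)*exp(j)/(1.19*exp(2*j) - 0.53*exp(j) + 4.31)^2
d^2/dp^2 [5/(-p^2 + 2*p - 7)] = 10*(p^2 - 2*p - 4*(p - 1)^2 + 7)/(p^2 - 2*p + 7)^3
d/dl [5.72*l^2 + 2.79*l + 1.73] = 11.44*l + 2.79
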